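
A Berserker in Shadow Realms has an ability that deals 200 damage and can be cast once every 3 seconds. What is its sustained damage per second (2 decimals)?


DPS = damage / cooldown
= 200 / 3
= 66.67

66.67 DPS


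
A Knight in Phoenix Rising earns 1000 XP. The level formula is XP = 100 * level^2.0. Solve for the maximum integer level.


XP = 100 * level^2.0, so level = (XP / 100)^(1/2.0)
= (1000 / 100)^(1/2.0)
= 10.0^0.5
= 3.1623
Floor: level = 3

level 3


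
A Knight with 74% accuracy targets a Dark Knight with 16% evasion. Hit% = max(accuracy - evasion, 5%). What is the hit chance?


accuracy - evasion = 74 - 16 = 58
Apply floor: max(58, 5) = 58
Hit chance = 58%

58%


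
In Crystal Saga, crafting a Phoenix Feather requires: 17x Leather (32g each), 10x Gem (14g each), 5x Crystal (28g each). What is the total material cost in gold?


Cost breakdown:
  Leather: 17 * 32 = 544
  Gem: 10 * 14 = 140
  Crystal: 5 * 28 = 140
Total = 544 + 140 + 140 = 824

824 gold


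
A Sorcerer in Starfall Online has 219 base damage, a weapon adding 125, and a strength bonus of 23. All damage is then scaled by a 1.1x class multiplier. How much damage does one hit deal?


Sum base + weapon + str = 219 + 125 + 23 = 367
Multiply by 1.1:
367 * 1.1 = 403.7

403.7 damage


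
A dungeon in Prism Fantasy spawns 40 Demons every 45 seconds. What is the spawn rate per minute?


Spawns per minute = count * (60 / interval)
= 40 * (60 / 45)
= 40 * 1.3333
= 53.33

53.33 per minute


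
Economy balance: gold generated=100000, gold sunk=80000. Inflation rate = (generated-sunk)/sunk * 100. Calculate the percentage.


Net gold = 100000 - 80000 = 20000
Inflation rate = net / sunk * 100 = 20000 / 80000 * 100
= 0.25 * 100
= 25.00%

25.00%


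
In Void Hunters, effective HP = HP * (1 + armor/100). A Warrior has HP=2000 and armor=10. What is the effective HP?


EHP = 2000 * (1 + 10/100)
= 2000 * (1 + 0.1)
= 2000 * 1.1
= 2200.0

2200.0 EHP


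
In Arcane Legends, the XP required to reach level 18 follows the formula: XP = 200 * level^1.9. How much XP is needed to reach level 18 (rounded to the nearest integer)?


XP = 200 * level^1.9
Substitute level = 18:
XP = 200 * 18^1.9
= 200 * 242.6709
= 48534

48534 XP


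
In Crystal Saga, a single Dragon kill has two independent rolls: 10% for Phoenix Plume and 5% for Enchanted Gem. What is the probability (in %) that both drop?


For independent events, P(both) = P(A) * P(B)
= 10% * 5%
= 50 / 100 %
= 0.5%

0.5%


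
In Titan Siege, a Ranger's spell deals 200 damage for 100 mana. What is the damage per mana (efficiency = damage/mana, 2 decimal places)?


Efficiency = damage / mana
= 200 / 100
= 2.00

2.00 dmg/mana


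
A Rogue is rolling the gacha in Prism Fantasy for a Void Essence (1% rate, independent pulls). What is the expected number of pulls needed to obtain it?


Expected pulls for a geometric distribution = 1/p = 100 / rate%
= 100 / 1
= 100.0

100.0 pulls


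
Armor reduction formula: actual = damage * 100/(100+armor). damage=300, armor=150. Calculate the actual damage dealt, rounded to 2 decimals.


actual = 300 * 100 / (100 + 150)
= 300 * 100 / 250
= 30000 / 250
= 120.00

120.00 damage


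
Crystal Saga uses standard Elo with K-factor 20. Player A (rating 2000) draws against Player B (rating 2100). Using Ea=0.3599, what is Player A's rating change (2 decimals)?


Elo update: delta = K * (S - Ea), where S = 0.5 (draws)
S - Ea = 0.5 - 0.3599 = 0.1401
Rating change = 20 * 0.1401
= 2.80

2.80 rating points


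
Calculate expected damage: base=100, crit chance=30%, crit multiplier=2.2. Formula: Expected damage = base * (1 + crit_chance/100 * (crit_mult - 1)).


E[dmg] = base * (1 + crit_chance * (crit_mult - 1))
cc as decimal = 30/100 = 0.3
cm - 1 = 2.2 - 1 = 1.2
Bonus factor = 0.3 * 1.2 = 0.36
Total multiplier = 1 + 0.36 = 1.36
Expected damage = 100 * 1.36 = 136.00

136.00 damage


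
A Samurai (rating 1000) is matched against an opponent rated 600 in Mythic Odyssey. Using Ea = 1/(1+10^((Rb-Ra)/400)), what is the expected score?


Elo expected score: Ea = 1/(1 + 10^((Rb-Ra)/400))
Rb - Ra = 600 - 1000 = -400
(Rb-Ra)/400 = -400/400 = -1.0
10^-1.0 = 0.1
Ea = 1/(1 + 0.1) = 1/1.1 = 0.9091

0.9091


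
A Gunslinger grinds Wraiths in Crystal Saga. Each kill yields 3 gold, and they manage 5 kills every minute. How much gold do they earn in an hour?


Gold per minute = 3 * 5 = 15
Gold per hour = 15 * 60 = 900

900 gold/hour


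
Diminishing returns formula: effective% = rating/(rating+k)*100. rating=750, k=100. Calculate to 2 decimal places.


effective% = rating / (rating + k) * 100
= 750 / (750 + 100) * 100
= 750 / 850 * 100
= 0.882353 * 100
= 88.24%

88.24%


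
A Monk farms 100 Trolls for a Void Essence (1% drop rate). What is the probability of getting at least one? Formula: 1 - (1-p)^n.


P(at least one) = 1 - P(none) = 1 - (1-p)^n
p = 1/100 = 0.01
1 - p = 0.99
(1 - p)^100 = 0.99^100 = 0.366032
P(at least one) = 1 - 0.366032 = 0.6340

0.6340


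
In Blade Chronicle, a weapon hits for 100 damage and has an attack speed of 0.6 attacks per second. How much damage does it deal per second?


DPS = damage * attack_speed
= 100 * 0.6
= 60.0

60.0 DPS


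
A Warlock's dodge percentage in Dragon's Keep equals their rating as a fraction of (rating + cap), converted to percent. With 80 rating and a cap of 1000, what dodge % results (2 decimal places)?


dodge% = 80 / (80 + 1000) * 100
= 80 / 1080 * 100
= 0.074074 * 100
= 7.41%

7.41%


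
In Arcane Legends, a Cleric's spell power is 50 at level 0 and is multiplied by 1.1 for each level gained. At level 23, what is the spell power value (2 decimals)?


value = base * growth^level
= 50 * 1.1^23
= 50 * 8.954302
= 447.72

447.72 spell power


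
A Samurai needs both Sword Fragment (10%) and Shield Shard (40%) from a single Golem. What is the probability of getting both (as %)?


For independent events, P(both) = P(A) * P(B)
= 10% * 40%
= 400 / 100 %
= 4.0%

4.0%


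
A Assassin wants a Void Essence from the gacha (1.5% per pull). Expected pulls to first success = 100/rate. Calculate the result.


Expected pulls for a geometric distribution = 1/p = 100 / rate%
= 100 / 1.5
= 66.67

66.67 pulls


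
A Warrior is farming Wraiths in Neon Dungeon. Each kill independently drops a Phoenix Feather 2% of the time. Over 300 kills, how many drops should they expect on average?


Expected drops = kills * (drop_rate / 100)
= 300 * (2 / 100)
= 300 * 0.02
= 6.0

6.0 drops


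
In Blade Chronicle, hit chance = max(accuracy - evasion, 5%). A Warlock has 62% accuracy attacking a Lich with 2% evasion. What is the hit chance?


accuracy - evasion = 62 - 2 = 60
Apply floor: max(60, 5) = 60
Hit chance = 60%

60%


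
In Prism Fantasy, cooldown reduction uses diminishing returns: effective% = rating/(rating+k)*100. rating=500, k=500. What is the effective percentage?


effective% = rating / (rating + k) * 100
= 500 / (500 + 500) * 100
= 500 / 1000 * 100
= 0.5 * 100
= 50.00%

50.00%


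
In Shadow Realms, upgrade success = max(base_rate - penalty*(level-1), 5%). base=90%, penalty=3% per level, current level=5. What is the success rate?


raw_rate = 90 - 3 * (5 - 1)
= 90 - 3 * 4
= 90 - 12
= 78
Apply floor: max(78, 5) = 78%

78%


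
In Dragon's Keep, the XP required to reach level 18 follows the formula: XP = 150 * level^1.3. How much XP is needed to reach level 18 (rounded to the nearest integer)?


XP = 150 * level^1.3
Substitute level = 18:
XP = 150 * 18^1.3
= 150 * 42.8405
= 6426

6426 XP


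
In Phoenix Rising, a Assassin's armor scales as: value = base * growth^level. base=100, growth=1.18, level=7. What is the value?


value = base * growth^level
= 100 * 1.18^7
= 100 * 3.185474
= 318.55

318.55 armor


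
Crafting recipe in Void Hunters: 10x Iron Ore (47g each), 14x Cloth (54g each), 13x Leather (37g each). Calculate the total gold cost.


Cost breakdown:
  Iron Ore: 10 * 47 = 470
  Cloth: 14 * 54 = 756
  Leather: 13 * 37 = 481
Total = 470 + 756 + 481 = 1707

1707 gold


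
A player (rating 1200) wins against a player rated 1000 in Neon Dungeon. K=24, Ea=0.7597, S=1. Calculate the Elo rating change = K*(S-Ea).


Elo update: delta = K * (S - Ea), where S = 1 (wins)
S - Ea = 1 - 0.7597 = 0.2403
Rating change = 24 * 0.2403
= 5.77

5.77 rating points


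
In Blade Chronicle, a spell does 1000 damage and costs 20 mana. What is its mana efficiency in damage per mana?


Efficiency = damage / mana
= 1000 / 20
= 50.00

50.00 dmg/mana


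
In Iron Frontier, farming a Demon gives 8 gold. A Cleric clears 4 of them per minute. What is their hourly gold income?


Gold per minute = 8 * 4 = 32
Gold per hour = 32 * 60 = 1920

1920 gold/hour


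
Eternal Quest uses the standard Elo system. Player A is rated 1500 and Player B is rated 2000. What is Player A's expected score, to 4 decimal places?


Elo expected score: Ea = 1/(1 + 10^((Rb-Ra)/400))
Rb - Ra = 2000 - 1500 = 500
(Rb-Ra)/400 = 500/400 = 1.25
10^1.25 = 17.782794
Ea = 1/(1 + 17.782794) = 1/18.782794 = 0.0532

0.0532


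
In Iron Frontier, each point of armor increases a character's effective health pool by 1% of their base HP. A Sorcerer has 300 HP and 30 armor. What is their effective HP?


EHP = 300 * (1 + 30/100)
= 300 * (1 + 0.3)
= 300 * 1.3
= 390.0

390.0 EHP


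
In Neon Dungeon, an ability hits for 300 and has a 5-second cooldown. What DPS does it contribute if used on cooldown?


DPS = damage / cooldown
= 300 / 5
= 60.00

60.00 DPS


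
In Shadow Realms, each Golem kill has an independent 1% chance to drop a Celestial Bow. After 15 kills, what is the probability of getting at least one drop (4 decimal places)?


P(at least one) = 1 - P(none) = 1 - (1-p)^n
p = 1/100 = 0.01
1 - p = 0.99
(1 - p)^15 = 0.99^15 = 0.860058
P(at least one) = 1 - 0.860058 = 0.1399

0.1399


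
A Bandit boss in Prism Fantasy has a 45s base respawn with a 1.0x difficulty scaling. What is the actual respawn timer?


Respawn time = base * multiplier
= 45 * 1.0
= 45.0 seconds

45.0 seconds


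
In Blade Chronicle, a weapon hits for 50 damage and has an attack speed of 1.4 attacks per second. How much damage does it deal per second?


DPS = damage * attack_speed
= 50 * 1.4
= 70.0

70.0 DPS


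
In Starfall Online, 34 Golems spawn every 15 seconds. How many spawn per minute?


Spawns per minute = count * (60 / interval)
= 34 * (60 / 15)
= 34 * 4.0
= 136.0

136.0 per minute


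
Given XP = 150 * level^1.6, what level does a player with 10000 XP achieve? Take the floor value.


XP = 150 * level^1.6, so level = (XP / 150)^(1/1.6)
= (10000 / 150)^(1/1.6)
= 66.6667^0.625
= 13.802
Floor: level = 13

level 13


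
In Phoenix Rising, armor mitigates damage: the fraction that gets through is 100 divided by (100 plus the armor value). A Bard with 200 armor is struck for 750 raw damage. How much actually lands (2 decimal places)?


actual = 750 * 100 / (100 + 200)
= 750 * 100 / 300
= 75000 / 300
= 250.00

250.00 damage


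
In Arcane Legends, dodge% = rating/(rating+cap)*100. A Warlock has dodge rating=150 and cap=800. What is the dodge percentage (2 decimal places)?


dodge% = 150 / (150 + 800) * 100
= 150 / 950 * 100
= 0.157895 * 100
= 15.79%

15.79%


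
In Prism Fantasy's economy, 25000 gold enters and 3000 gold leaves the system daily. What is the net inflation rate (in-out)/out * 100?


Net gold = 25000 - 3000 = 22000
Inflation rate = net / sunk * 100 = 22000 / 3000 * 100
= 7.333333 * 100
= 733.33%

733.33%


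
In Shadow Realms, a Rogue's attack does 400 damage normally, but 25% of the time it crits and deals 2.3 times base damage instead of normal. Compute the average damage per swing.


E[dmg] = base * (1 + crit_chance * (crit_mult - 1))
cc as decimal = 25/100 = 0.25
cm - 1 = 2.3 - 1 = 1.3
Bonus factor = 0.25 * 1.3 = 0.325
Total multiplier = 1 + 0.325 = 1.325
Expected damage = 400 * 1.325 = 530.00

530.00 damage


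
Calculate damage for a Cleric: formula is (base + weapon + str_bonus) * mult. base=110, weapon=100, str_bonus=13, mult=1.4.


Sum base + weapon + str = 110 + 100 + 13 = 223
Multiply by 1.4:
223 * 1.4 = 312.2

312.2 damage


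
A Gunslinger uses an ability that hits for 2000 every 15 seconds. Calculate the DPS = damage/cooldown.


DPS = damage / cooldown
= 2000 / 15
= 133.33

133.33 DPS


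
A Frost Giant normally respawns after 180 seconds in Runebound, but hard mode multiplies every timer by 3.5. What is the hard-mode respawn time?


Respawn time = base * multiplier
= 180 * 3.5
= 630.0 seconds

630.0 seconds


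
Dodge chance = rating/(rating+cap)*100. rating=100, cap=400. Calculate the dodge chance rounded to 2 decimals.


dodge% = 100 / (100 + 400) * 100
= 100 / 500 * 100
= 0.2 * 100
= 20.00%

20.00%


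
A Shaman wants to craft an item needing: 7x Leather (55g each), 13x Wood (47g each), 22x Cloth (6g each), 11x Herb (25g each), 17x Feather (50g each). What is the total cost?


Cost breakdown:
  Leather: 7 * 55 = 385
  Wood: 13 * 47 = 611
  Cloth: 22 * 6 = 132
  Herb: 11 * 25 = 275
  Feather: 17 * 50 = 850
Total = 385 + 611 + 132 + 275 + 850 = 2253

2253 gold


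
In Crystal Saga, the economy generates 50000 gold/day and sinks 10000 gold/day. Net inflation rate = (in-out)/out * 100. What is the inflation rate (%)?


Net gold = 50000 - 10000 = 40000
Inflation rate = net / sunk * 100 = 40000 / 10000 * 100
= 4.0 * 100
= 400.00%

400.00%


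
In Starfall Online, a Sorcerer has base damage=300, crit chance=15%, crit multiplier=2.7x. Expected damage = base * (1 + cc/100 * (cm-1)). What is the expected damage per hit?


E[dmg] = base * (1 + crit_chance * (crit_mult - 1))
cc as decimal = 15/100 = 0.15
cm - 1 = 2.7 - 1 = 1.7
Bonus factor = 0.15 * 1.7 = 0.255
Total multiplier = 1 + 0.255 = 1.255
Expected damage = 300 * 1.255 = 376.50

376.50 damage


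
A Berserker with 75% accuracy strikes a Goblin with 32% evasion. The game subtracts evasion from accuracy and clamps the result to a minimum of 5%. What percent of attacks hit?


accuracy - evasion = 75 - 32 = 43
Apply floor: max(43, 5) = 43
Hit chance = 43%

43%


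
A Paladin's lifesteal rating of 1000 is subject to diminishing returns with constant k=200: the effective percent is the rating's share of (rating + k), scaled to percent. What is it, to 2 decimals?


effective% = rating / (rating + k) * 100
= 1000 / (1000 + 200) * 100
= 1000 / 1200 * 100
= 0.833333 * 100
= 83.33%

83.33%


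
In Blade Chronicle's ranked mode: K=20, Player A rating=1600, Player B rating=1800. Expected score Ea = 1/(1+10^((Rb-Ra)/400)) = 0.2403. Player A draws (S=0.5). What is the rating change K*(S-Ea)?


Elo update: delta = K * (S - Ea), where S = 0.5 (draws)
S - Ea = 0.5 - 0.2403 = 0.2597
Rating change = 20 * 0.2597
= 5.19

5.19 rating points


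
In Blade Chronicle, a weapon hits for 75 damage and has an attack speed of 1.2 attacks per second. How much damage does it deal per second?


DPS = damage * attack_speed
= 75 * 1.2
= 90.0

90.0 DPS


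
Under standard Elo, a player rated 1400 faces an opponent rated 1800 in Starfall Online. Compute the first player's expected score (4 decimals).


Elo expected score: Ea = 1/(1 + 10^((Rb-Ra)/400))
Rb - Ra = 1800 - 1400 = 400
(Rb-Ra)/400 = 400/400 = 1.0
10^1.0 = 10.0
Ea = 1/(1 + 10.0) = 1/11.0 = 0.0909

0.0909


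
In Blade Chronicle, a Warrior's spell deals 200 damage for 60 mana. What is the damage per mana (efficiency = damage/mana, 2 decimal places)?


Efficiency = damage / mana
= 200 / 60
= 3.33

3.33 dmg/mana


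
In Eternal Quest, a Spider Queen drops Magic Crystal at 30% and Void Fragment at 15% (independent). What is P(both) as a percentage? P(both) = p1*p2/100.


For independent events, P(both) = P(A) * P(B)
= 30% * 15%
= 450 / 100 %
= 4.5%

4.5%


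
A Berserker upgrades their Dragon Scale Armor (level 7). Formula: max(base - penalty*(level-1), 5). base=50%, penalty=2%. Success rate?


raw_rate = 50 - 2 * (7 - 1)
= 50 - 2 * 6
= 50 - 12
= 38
Apply floor: max(38, 5) = 38%

38%


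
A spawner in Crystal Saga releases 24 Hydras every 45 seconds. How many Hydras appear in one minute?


Spawns per minute = count * (60 / interval)
= 24 * (60 / 45)
= 24 * 1.3333
= 32.0

32.0 per minute


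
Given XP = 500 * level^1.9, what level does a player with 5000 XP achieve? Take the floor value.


XP = 500 * level^1.9, so level = (XP / 500)^(1/1.9)
= (5000 / 500)^(1/1.9)
= 10.0^0.5263
= 3.3598
Floor: level = 3

level 3


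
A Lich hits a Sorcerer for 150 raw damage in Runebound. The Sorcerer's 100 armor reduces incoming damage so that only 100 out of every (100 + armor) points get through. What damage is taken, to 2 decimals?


actual = 150 * 100 / (100 + 100)
= 150 * 100 / 200
= 15000 / 200
= 75.00

75.00 damage


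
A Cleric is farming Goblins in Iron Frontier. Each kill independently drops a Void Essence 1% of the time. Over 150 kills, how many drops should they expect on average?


Expected drops = kills * (drop_rate / 100)
= 150 * (1 / 100)
= 150 * 0.01
= 1.5

1.5 drops


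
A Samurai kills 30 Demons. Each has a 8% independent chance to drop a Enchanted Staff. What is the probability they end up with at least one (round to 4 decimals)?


P(at least one) = 1 - P(none) = 1 - (1-p)^n
p = 8/100 = 0.08
1 - p = 0.92
(1 - p)^30 = 0.92^30 = 0.081966
P(at least one) = 1 - 0.081966 = 0.9180

0.9180


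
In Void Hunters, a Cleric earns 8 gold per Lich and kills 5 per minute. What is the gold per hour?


Gold per minute = 8 * 5 = 40
Gold per hour = 40 * 60 = 2400

2400 gold/hour


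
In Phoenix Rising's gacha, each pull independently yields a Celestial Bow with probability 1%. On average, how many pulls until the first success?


Expected pulls for a geometric distribution = 1/p = 100 / rate%
= 100 / 1
= 100.0

100.0 pulls


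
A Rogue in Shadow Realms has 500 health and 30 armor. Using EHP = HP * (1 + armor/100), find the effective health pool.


EHP = 500 * (1 + 30/100)
= 500 * (1 + 0.3)
= 500 * 1.3
= 650.0

650.0 EHP


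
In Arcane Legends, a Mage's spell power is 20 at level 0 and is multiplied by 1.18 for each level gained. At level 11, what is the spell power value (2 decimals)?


value = base * growth^level
= 20 * 1.18^11
= 20 * 6.175926
= 123.52

123.52 spell power


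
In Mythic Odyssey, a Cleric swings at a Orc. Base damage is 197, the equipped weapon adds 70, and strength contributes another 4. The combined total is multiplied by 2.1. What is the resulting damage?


Sum base + weapon + str = 197 + 70 + 4 = 271
Multiply by 2.1:
271 * 2.1 = 569.1

569.1 damage


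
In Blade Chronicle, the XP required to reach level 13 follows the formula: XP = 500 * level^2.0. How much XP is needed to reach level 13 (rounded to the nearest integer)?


XP = 500 * level^2.0
Substitute level = 13:
XP = 500 * 13^2.0
= 500 * 169.0
= 84500

84500 XP


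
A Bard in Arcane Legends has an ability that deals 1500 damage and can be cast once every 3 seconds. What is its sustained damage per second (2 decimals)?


DPS = damage / cooldown
= 1500 / 3
= 500.00

500.00 DPS


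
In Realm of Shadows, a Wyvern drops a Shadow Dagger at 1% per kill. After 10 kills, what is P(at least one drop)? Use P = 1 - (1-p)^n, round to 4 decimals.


P(at least one) = 1 - P(none) = 1 - (1-p)^n
p = 1/100 = 0.01
1 - p = 0.99
(1 - p)^10 = 0.99^10 = 0.904382
P(at least one) = 1 - 0.904382 = 0.0956

0.0956


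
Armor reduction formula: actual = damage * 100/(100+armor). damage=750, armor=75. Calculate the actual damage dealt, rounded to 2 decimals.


actual = 750 * 100 / (100 + 75)
= 750 * 100 / 175
= 75000 / 175
= 428.57

428.57 damage


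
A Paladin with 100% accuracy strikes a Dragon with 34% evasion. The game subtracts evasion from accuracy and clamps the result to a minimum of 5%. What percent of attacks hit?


accuracy - evasion = 100 - 34 = 66
Apply floor: max(66, 5) = 66
Hit chance = 66%

66%


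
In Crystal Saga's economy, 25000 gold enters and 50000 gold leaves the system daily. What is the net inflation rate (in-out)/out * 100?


Net gold = 25000 - 50000 = -25000
Inflation rate = net / sunk * 100 = -25000 / 50000 * 100
= -0.5 * 100
= -50.00%

-50.00%


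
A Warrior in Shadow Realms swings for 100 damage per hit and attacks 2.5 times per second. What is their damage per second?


DPS = damage * attack_speed
= 100 * 2.5
= 250.0

250.0 DPS


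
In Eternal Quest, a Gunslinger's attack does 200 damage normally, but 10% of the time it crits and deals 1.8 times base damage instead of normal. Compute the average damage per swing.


E[dmg] = base * (1 + crit_chance * (crit_mult - 1))
cc as decimal = 10/100 = 0.1
cm - 1 = 1.8 - 1 = 0.8
Bonus factor = 0.1 * 0.8 = 0.08
Total multiplier = 1 + 0.08 = 1.08
Expected damage = 200 * 1.08 = 216.00

216.00 damage


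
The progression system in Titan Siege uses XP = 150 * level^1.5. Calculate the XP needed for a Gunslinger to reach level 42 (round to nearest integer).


XP = 150 * level^1.5
Substitute level = 42:
XP = 150 * 42^1.5
= 150 * 272.1911
= 40829

40829 XP


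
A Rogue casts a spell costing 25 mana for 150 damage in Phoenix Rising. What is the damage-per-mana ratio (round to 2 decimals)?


Efficiency = damage / mana
= 150 / 25
= 6.00

6.00 dmg/mana


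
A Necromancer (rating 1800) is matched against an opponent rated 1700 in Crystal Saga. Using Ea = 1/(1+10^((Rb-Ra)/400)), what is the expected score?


Elo expected score: Ea = 1/(1 + 10^((Rb-Ra)/400))
Rb - Ra = 1700 - 1800 = -100
(Rb-Ra)/400 = -100/400 = -0.25
10^-0.25 = 0.562341
Ea = 1/(1 + 0.562341) = 1/1.562341 = 0.6401

0.6401


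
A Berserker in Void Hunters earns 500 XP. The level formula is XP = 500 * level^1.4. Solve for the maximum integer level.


XP = 500 * level^1.4, so level = (XP / 500)^(1/1.4)
= (500 / 500)^(1/1.4)
= 1.0^0.7143
= 1.0
Floor: level = 1

level 1


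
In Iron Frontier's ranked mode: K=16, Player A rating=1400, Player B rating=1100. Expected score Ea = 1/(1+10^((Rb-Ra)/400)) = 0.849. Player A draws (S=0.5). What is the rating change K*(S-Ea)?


Elo update: delta = K * (S - Ea), where S = 0.5 (draws)
S - Ea = 0.5 - 0.849 = -0.349
Rating change = 16 * -0.349
= -5.58

-5.58 rating points


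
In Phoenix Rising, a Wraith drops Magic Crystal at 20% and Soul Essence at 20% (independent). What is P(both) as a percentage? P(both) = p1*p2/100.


For independent events, P(both) = P(A) * P(B)
= 20% * 20%
= 400 / 100 %
= 4.0%

4.0%


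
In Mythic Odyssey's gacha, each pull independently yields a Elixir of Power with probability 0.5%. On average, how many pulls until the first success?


Expected pulls for a geometric distribution = 1/p = 100 / rate%
= 100 / 0.5
= 200.0

200.0 pulls


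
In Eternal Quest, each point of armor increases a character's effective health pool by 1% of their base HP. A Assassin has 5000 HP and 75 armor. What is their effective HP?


EHP = 5000 * (1 + 75/100)
= 5000 * (1 + 0.75)
= 5000 * 1.75
= 8750.0

8750.0 EHP


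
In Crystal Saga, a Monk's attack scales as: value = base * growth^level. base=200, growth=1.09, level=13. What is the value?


value = base * growth^level
= 200 * 1.09^13
= 200 * 3.065805
= 613.16

613.16 attack


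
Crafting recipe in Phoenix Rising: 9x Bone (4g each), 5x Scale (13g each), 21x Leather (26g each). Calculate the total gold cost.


Cost breakdown:
  Bone: 9 * 4 = 36
  Scale: 5 * 13 = 65
  Leather: 21 * 26 = 546
Total = 36 + 65 + 546 = 647

647 gold


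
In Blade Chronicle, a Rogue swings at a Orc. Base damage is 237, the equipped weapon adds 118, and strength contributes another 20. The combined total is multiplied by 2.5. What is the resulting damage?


Sum base + weapon + str = 237 + 118 + 20 = 375
Multiply by 2.5:
375 * 2.5 = 937.5

937.5 damage


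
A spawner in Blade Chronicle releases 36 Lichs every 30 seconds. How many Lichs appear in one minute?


Spawns per minute = count * (60 / interval)
= 36 * (60 / 30)
= 36 * 2.0
= 72.0

72.0 per minute


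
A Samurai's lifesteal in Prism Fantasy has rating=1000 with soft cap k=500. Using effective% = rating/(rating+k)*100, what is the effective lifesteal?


effective% = rating / (rating + k) * 100
= 1000 / (1000 + 500) * 100
= 1000 / 1500 * 100
= 0.666667 * 100
= 66.67%

66.67%


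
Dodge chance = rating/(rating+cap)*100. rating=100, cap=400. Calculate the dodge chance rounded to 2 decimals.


dodge% = 100 / (100 + 400) * 100
= 100 / 500 * 100
= 0.2 * 100
= 20.00%

20.00%


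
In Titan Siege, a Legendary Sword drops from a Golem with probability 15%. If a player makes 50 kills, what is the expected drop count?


Expected drops = kills * (drop_rate / 100)
= 50 * (15 / 100)
= 50 * 0.15
= 7.5

7.5 drops


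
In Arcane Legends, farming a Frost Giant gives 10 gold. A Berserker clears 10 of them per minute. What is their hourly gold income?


Gold per minute = 10 * 10 = 100
Gold per hour = 100 * 60 = 6000

6000 gold/hour


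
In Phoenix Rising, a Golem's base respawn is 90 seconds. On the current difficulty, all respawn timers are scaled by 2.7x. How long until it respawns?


Respawn time = base * multiplier
= 90 * 2.7
= 243.0 seconds

243.0 seconds


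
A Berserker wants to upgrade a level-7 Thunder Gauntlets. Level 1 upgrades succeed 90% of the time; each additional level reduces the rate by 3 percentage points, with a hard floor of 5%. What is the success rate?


raw_rate = 90 - 3 * (7 - 1)
= 90 - 3 * 6
= 90 - 18
= 72
Apply floor: max(72, 5) = 72%

72%


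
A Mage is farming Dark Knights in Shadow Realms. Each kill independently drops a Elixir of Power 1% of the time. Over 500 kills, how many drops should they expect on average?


Expected drops = kills * (drop_rate / 100)
= 500 * (1 / 100)
= 500 * 0.01
= 5.0

5.0 drops


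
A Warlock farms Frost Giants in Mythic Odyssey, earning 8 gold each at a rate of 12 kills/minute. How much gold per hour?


Gold per minute = 8 * 12 = 96
Gold per hour = 96 * 60 = 5760

5760 gold/hour


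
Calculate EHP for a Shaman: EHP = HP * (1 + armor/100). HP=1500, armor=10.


EHP = 1500 * (1 + 10/100)
= 1500 * (1 + 0.1)
= 1500 * 1.1
= 1650.0

1650.0 EHP


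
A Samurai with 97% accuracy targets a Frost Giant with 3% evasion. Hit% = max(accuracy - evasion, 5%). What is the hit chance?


accuracy - evasion = 97 - 3 = 94
Apply floor: max(94, 5) = 94
Hit chance = 94%

94%


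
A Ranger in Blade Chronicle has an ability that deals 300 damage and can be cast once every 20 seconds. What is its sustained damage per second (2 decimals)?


DPS = damage / cooldown
= 300 / 20
= 15.00

15.00 DPS


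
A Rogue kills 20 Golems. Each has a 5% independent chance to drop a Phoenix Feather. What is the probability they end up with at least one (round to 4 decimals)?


P(at least one) = 1 - P(none) = 1 - (1-p)^n
p = 5/100 = 0.05
1 - p = 0.95
(1 - p)^20 = 0.95^20 = 0.358486
P(at least one) = 1 - 0.358486 = 0.6415

0.6415


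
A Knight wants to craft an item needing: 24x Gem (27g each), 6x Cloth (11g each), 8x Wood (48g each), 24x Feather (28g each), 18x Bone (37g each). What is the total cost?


Cost breakdown:
  Gem: 24 * 27 = 648
  Cloth: 6 * 11 = 66
  Wood: 8 * 48 = 384
  Feather: 24 * 28 = 672
  Bone: 18 * 37 = 666
Total = 648 + 66 + 384 + 672 + 666 = 2436

2436 gold


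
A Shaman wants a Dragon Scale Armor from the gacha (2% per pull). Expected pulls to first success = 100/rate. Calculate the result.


Expected pulls for a geometric distribution = 1/p = 100 / rate%
= 100 / 2
= 50.0

50.0 pulls


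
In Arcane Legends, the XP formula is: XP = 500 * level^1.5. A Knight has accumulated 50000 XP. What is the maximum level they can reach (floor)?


XP = 500 * level^1.5, so level = (XP / 500)^(1/1.5)
= (50000 / 500)^(1/1.5)
= 100.0^0.6667
= 21.5443
Floor: level = 21

level 21


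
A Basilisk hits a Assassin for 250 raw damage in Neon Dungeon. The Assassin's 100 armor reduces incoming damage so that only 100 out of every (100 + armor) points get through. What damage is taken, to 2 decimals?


actual = 250 * 100 / (100 + 100)
= 250 * 100 / 200
= 25000 / 200
= 125.00

125.00 damage


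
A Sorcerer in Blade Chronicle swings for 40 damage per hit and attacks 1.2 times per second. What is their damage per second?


DPS = damage * attack_speed
= 40 * 1.2
= 48.0

48.0 DPS


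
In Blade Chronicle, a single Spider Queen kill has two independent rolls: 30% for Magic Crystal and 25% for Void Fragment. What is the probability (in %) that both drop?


For independent events, P(both) = P(A) * P(B)
= 30% * 25%
= 750 / 100 %
= 7.5%

7.5%


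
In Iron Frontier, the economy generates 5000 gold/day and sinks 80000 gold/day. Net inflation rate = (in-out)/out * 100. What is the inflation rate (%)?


Net gold = 5000 - 80000 = -75000
Inflation rate = net / sunk * 100 = -75000 / 80000 * 100
= -0.9375 * 100
= -93.75%

-93.75%


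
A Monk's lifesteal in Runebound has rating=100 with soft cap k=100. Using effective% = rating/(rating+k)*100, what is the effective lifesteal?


effective% = rating / (rating + k) * 100
= 100 / (100 + 100) * 100
= 100 / 200 * 100
= 0.5 * 100
= 50.00%

50.00%


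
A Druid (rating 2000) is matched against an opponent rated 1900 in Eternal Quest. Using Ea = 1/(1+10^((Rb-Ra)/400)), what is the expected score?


Elo expected score: Ea = 1/(1 + 10^((Rb-Ra)/400))
Rb - Ra = 1900 - 2000 = -100
(Rb-Ra)/400 = -100/400 = -0.25
10^-0.25 = 0.562341
Ea = 1/(1 + 0.562341) = 1/1.562341 = 0.6401

0.6401


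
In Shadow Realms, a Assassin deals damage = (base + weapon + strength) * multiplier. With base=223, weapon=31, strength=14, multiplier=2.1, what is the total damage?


Sum base + weapon + str = 223 + 31 + 14 = 268
Multiply by 2.1:
268 * 2.1 = 562.8

562.8 damage


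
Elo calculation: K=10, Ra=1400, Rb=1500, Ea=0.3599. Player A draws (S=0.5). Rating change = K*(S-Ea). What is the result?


Elo update: delta = K * (S - Ea), where S = 0.5 (draws)
S - Ea = 0.5 - 0.3599 = 0.1401
Rating change = 10 * 0.1401
= 1.40

1.40 rating points


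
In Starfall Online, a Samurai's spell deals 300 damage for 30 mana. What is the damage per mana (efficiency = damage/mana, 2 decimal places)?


Efficiency = damage / mana
= 300 / 30
= 10.00

10.00 dmg/mana


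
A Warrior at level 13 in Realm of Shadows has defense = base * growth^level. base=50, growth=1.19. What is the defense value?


value = base * growth^level
= 50 * 1.19^13
= 50 * 9.596448
= 479.82

479.82 defense


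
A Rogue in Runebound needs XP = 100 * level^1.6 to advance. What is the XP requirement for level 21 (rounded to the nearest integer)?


XP = 100 * level^1.6
Substitute level = 21:
XP = 100 * 21^1.6
= 100 * 130.4821
= 13048

13048 XP


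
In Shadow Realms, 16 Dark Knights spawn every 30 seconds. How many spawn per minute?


Spawns per minute = count * (60 / interval)
= 16 * (60 / 30)
= 16 * 2.0
= 32.0

32.0 per minute


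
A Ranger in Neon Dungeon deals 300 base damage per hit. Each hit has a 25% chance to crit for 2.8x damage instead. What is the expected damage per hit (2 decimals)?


E[dmg] = base * (1 + crit_chance * (crit_mult - 1))
cc as decimal = 25/100 = 0.25
cm - 1 = 2.8 - 1 = 1.8
Bonus factor = 0.25 * 1.8 = 0.45
Total multiplier = 1 + 0.45 = 1.45
Expected damage = 300 * 1.45 = 435.00

435.00 damage


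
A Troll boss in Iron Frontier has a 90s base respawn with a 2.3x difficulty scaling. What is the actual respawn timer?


Respawn time = base * multiplier
= 90 * 2.3
= 207.0 seconds

207.0 seconds


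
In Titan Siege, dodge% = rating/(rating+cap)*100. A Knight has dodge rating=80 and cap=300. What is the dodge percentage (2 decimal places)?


dodge% = 80 / (80 + 300) * 100
= 80 / 380 * 100
= 0.210526 * 100
= 21.05%

21.05%


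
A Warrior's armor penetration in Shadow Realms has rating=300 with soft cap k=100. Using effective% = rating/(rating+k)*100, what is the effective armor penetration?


effective% = rating / (rating + k) * 100
= 300 / (300 + 100) * 100
= 300 / 400 * 100
= 0.75 * 100
= 75.00%

75.00%


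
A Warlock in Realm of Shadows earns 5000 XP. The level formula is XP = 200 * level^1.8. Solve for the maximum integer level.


XP = 200 * level^1.8, so level = (XP / 200)^(1/1.8)
= (5000 / 200)^(1/1.8)
= 25.0^0.5556
= 5.9791
Floor: level = 5

level 5


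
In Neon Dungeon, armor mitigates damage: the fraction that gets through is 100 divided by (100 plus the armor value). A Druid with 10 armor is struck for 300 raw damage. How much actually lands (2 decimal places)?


actual = 300 * 100 / (100 + 10)
= 300 * 100 / 110
= 30000 / 110
= 272.73

272.73 damage


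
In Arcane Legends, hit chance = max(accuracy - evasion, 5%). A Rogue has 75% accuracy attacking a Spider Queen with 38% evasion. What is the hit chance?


accuracy - evasion = 75 - 38 = 37
Apply floor: max(37, 5) = 37
Hit chance = 37%

37%


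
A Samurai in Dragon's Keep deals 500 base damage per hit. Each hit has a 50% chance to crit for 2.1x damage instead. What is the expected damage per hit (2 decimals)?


E[dmg] = base * (1 + crit_chance * (crit_mult - 1))
cc as decimal = 50/100 = 0.5
cm - 1 = 2.1 - 1 = 1.1
Bonus factor = 0.5 * 1.1 = 0.55
Total multiplier = 1 + 0.55 = 1.55
Expected damage = 500 * 1.55 = 775.00

775.00 damage


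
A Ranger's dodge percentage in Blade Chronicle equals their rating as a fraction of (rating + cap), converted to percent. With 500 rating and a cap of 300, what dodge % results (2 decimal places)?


dodge% = 500 / (500 + 300) * 100
= 500 / 800 * 100
= 0.625 * 100
= 62.50%

62.50%


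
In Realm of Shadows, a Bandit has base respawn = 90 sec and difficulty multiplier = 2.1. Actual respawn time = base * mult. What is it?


Respawn time = base * multiplier
= 90 * 2.1
= 189.0 seconds

189.0 seconds


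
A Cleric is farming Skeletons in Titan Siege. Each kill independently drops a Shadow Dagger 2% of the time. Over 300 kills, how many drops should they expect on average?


Expected drops = kills * (drop_rate / 100)
= 300 * (2 / 100)
= 300 * 0.02
= 6.0

6.0 drops


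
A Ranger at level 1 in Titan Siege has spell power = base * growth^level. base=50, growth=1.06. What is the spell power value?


value = base * growth^level
= 50 * 1.06^1
= 50 * 1.06
= 53.00

53.00 spell power


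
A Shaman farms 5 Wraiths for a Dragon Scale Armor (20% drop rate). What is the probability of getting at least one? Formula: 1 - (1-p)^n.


P(at least one) = 1 - P(none) = 1 - (1-p)^n
p = 20/100 = 0.2
1 - p = 0.8
(1 - p)^5 = 0.8^5 = 0.327680
P(at least one) = 1 - 0.327680 = 0.6723

0.6723


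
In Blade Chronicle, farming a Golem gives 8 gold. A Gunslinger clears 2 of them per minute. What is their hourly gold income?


Gold per minute = 8 * 2 = 16
Gold per hour = 16 * 60 = 960

960 gold/hour


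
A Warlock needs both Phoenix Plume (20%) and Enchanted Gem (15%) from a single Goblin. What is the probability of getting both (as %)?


For independent events, P(both) = P(A) * P(B)
= 20% * 15%
= 300 / 100 %
= 3.0%

3.0%


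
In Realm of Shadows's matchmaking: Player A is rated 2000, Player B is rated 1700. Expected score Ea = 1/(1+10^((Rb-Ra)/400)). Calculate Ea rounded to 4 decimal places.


Elo expected score: Ea = 1/(1 + 10^((Rb-Ra)/400))
Rb - Ra = 1700 - 2000 = -300
(Rb-Ra)/400 = -300/400 = -0.75
10^-0.75 = 0.177828
Ea = 1/(1 + 0.177828) = 1/1.177828 = 0.8490

0.8490


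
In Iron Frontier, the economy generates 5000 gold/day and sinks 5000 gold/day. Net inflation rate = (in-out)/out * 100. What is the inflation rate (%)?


Net gold = 5000 - 5000 = 0
Inflation rate = net / sunk * 100 = 0 / 5000 * 100
= 0.0 * 100
= 0.00%

0.00%


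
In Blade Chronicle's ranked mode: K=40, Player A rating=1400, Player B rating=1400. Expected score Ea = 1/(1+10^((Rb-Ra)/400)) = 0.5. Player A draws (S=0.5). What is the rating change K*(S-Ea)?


Elo update: delta = K * (S - Ea), where S = 0.5 (draws)
S - Ea = 0.5 - 0.5 = 0.0
Rating change = 40 * 0.0
= 0.00

0.00 rating points


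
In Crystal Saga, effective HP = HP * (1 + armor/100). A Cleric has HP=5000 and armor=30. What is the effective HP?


EHP = 5000 * (1 + 30/100)
= 5000 * (1 + 0.3)
= 5000 * 1.3
= 6500.0

6500.0 EHP


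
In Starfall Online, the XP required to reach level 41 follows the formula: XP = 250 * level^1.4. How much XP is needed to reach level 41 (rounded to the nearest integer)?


XP = 250 * level^1.4
Substitute level = 41:
XP = 250 * 41^1.4
= 250 * 181.0912
= 45273

45273 XP


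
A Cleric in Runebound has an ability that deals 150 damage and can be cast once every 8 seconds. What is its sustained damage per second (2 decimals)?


DPS = damage / cooldown
= 150 / 8
= 18.75

18.75 DPS


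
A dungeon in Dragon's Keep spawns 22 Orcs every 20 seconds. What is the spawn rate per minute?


Spawns per minute = count * (60 / interval)
= 22 * (60 / 20)
= 22 * 3.0
= 66.0

66.0 per minute


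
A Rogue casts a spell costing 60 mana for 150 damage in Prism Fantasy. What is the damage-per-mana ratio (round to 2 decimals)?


Efficiency = damage / mana
= 150 / 60
= 2.50

2.50 dmg/mana


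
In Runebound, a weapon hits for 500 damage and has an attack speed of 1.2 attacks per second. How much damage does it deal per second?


DPS = damage * attack_speed
= 500 * 1.2
= 600.0

600.0 DPS


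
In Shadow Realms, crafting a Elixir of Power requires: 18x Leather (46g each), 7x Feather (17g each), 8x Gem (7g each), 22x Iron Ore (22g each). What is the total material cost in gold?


Cost breakdown:
  Leather: 18 * 46 = 828
  Feather: 7 * 17 = 119
  Gem: 8 * 7 = 56
  Iron Ore: 22 * 22 = 484
Total = 828 + 119 + 56 + 484 = 1487

1487 gold


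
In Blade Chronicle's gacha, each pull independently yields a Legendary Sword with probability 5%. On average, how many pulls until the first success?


Expected pulls for a geometric distribution = 1/p = 100 / rate%
= 100 / 5
= 20.0

20.0 pulls


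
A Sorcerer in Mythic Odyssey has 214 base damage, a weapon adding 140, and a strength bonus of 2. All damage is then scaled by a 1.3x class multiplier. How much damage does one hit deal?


Sum base + weapon + str = 214 + 140 + 2 = 356
Multiply by 1.3:
356 * 1.3 = 462.8

462.8 damage


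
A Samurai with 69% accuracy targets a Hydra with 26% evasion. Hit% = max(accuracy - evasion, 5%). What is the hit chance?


accuracy - evasion = 69 - 26 = 43
Apply floor: max(43, 5) = 43
Hit chance = 43%

43%


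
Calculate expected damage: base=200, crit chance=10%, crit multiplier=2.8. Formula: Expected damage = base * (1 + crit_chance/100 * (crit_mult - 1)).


E[dmg] = base * (1 + crit_chance * (crit_mult - 1))
cc as decimal = 10/100 = 0.1
cm - 1 = 2.8 - 1 = 1.8
Bonus factor = 0.1 * 1.8 = 0.18
Total multiplier = 1 + 0.18 = 1.18
Expected damage = 200 * 1.18 = 236.00

236.00 damage


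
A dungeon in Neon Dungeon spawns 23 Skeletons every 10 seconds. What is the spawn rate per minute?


Spawns per minute = count * (60 / interval)
= 23 * (60 / 10)
= 23 * 6.0
= 138.0

138.0 per minute


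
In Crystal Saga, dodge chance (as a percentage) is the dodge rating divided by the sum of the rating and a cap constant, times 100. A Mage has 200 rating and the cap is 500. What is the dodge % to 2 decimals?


dodge% = 200 / (200 + 500) * 100
= 200 / 700 * 100
= 0.285714 * 100
= 28.57%

28.57%


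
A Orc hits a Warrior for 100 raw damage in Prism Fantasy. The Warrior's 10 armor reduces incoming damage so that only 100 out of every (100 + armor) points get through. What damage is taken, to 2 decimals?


actual = 100 * 100 / (100 + 10)
= 100 * 100 / 110
= 10000 / 110
= 90.91

90.91 damage


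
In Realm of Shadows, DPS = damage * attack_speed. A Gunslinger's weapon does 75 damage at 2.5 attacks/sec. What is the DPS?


DPS = damage * attack_speed
= 75 * 2.5
= 187.5

187.5 DPS
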